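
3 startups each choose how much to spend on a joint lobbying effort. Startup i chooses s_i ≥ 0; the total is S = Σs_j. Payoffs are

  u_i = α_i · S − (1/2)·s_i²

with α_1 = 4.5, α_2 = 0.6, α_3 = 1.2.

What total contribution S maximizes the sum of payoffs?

18.9

Planner FOC: ∂(Σu_j)/∂s_i = (Σα_j) − s_i = 0, so s_i^SO = Σα_j = 6.3 for every i; S^SO = 18.9.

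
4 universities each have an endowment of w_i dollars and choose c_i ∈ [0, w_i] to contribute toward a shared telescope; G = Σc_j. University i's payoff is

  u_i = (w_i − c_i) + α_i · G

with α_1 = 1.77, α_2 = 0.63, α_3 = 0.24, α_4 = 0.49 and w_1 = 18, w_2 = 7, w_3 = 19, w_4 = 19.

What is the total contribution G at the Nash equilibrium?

18

∂u_i/∂c_i = α_i − 1, so university i contributes w_i if α_i > 1, else 0.
α_i > 1 for i ∈ {1}; NE contributions (18, 0, 0, 0), G = 18.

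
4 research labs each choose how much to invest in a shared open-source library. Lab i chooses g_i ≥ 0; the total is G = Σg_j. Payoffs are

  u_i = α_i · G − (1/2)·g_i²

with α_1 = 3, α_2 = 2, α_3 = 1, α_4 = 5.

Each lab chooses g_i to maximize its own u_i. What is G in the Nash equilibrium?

11

Lab i's FOC: ∂u_i/∂g_i = α_i − g_i = 0, so g_i* = α_i.
NE contributions = (3, 2, 1, 5); G = 11.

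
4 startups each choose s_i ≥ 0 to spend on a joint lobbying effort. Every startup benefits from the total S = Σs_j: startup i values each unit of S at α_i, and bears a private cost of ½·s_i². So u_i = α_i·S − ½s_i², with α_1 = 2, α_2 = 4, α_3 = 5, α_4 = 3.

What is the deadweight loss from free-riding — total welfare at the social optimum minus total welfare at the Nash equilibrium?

Startup i's FOC: ∂u_i/∂s_i = α_i − s_i = 0, so s_i* = α_i.
NE contributions = (2, 4, 5, 3); S = 14.
W^NE = (Σα)·S − ½Σα_i² = 14² − ½·54 = 169.
Planner sets s_i = Σα_j = 14 for every i, so S^SO = 4·14 = 56.
W^SO = (Σα)·S^SO − ½·4·(Σα)² = (4/2)·14² = 392.
Deadweight loss = W^SO − W^NE = 223.

223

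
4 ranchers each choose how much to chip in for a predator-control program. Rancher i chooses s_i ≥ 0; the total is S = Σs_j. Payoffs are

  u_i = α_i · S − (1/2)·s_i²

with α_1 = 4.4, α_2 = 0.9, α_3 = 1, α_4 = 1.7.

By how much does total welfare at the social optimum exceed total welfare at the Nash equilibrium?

Rancher i's FOC: ∂u_i/∂s_i = α_i − s_i = 0, so s_i* = α_i.
NE contributions = (4.4, 0.9, 1, 1.7); S = 8.
W^NE = (Σα)·S − ½Σα_i² = 8² − ½·24.06 = 51.97.
Planner sets s_i = Σα_j = 8 for every i, so S^SO = 4·8 = 32.
W^SO = (Σα)·S^SO − ½·4·(Σα)² = (4/2)·8² = 128.
Deadweight loss = W^SO − W^NE = 76.03.

76.03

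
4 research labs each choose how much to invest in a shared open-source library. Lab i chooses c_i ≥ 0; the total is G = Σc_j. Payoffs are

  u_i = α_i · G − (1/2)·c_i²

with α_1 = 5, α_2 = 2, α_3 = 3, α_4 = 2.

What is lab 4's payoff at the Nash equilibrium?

Lab i's FOC: ∂u_i/∂c_i = α_i − c_i = 0, so c_i* = α_i.
NE contributions = (5, 2, 3, 2); G = 12.
u_4 = α_4·G − ½·(c_4)² = 2·12 − ½·2² = 22.

22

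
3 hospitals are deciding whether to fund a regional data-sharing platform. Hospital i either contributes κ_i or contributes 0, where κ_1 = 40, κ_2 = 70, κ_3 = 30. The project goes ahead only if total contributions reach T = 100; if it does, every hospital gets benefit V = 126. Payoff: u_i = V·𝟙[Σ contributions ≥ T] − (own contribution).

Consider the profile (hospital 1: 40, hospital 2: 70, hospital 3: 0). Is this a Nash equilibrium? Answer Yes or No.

Yes

Total = 110 ≥ 100: provided.
Hospital 1 (pledges 40, payoff 86): dropping to 0 → total 70, payoff 0. No gain.
Hospital 2 (pledges 70, payoff 56): dropping to 0 → total 40, payoff 0. No gain.
Hospital 3 (pledges 0, payoff 126): pledging 30 → total 140, payoff 96. No gain.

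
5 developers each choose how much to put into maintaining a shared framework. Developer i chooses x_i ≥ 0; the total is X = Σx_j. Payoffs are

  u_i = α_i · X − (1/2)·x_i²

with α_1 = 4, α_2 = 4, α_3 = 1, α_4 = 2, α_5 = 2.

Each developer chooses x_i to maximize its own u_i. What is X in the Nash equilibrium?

13

Developer i's FOC: ∂u_i/∂x_i = α_i − x_i = 0, so x_i* = α_i.
NE contributions = (4, 4, 1, 2, 2); X = 13.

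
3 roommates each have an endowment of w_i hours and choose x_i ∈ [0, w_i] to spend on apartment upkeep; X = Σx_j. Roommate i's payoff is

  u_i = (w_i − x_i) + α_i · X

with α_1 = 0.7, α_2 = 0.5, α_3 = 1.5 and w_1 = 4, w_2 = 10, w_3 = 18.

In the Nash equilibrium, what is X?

18

∂u_i/∂x_i = α_i − 1, so roommate i contributes w_i if α_i > 1, else 0.
α_i > 1 for i ∈ {3}; NE contributions (0, 0, 18), X = 18.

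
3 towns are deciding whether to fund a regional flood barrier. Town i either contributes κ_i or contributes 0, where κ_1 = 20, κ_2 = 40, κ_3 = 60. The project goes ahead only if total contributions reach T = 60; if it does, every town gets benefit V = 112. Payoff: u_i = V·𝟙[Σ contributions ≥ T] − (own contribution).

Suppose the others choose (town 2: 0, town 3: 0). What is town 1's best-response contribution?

0

Others' total = 0. Even contributing 20 gives 20 < 60: no benefit either way.
Best response: 0.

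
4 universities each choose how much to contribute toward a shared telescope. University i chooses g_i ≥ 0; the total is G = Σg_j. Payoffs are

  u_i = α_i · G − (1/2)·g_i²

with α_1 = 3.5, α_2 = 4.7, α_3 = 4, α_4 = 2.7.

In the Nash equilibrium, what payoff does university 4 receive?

University i's FOC: ∂u_i/∂g_i = α_i − g_i = 0, so g_i* = α_i.
NE contributions = (3.5, 4.7, 4, 2.7); G = 14.9.
u_4 = α_4·G − ½·(g_4)² = 2.7·14.9 − ½·2.7² = 36.585.

36.585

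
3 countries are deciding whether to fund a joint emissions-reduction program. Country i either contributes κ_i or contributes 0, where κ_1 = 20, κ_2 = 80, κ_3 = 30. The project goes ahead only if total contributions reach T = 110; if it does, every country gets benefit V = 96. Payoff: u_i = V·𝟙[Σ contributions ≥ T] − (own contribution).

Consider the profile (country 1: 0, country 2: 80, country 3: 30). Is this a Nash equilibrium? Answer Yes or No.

Total = 110 ≥ 110: provided.
Country 1 (pledges 0, payoff 96): pledging 20 → total 130, payoff 76. No gain.
Country 2 (pledges 80, payoff 16): dropping to 0 → total 30, payoff 0. No gain.
Country 3 (pledges 30, payoff 66): dropping to 0 → total 80, payoff 0. No gain.

Yes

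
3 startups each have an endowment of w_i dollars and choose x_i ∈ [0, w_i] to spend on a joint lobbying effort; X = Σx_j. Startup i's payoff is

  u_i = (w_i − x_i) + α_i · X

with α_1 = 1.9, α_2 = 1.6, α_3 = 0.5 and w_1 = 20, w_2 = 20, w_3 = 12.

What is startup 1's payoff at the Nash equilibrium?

∂u_i/∂x_i = α_i − 1, so startup i contributes w_i if α_i > 1, else 0.
α_i > 1 for i ∈ {1, 2}; NE contributions (20, 20, 0), X = 40.
u_1 = (20 − 20) + 1.9·40 = 76.

76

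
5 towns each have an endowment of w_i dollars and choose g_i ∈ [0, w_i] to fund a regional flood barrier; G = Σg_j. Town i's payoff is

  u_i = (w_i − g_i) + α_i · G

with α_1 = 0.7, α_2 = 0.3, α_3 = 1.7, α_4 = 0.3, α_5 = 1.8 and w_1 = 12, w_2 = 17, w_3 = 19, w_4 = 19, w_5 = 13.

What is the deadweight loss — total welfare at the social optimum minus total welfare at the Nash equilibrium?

∂u_i/∂g_i = α_i − 1, so town i contributes w_i if α_i > 1, else 0.
α_i > 1 for i ∈ {3, 5}; NE contributions (0, 0, 19, 0, 13), G = 32.
W^NE = Σw_i − G^NE + (Σα_i)·G^NE = 80 + 3.8·32 = 201.6.
Planner: ∂(Σu_j)/∂g_i = Σα_j − 1 = 3.8 > 0, so everyone contributes w_i; G^SO = 80, W^SO = 80 + 3.8·80 = 384.
Deadweight loss = 182.4.

182.4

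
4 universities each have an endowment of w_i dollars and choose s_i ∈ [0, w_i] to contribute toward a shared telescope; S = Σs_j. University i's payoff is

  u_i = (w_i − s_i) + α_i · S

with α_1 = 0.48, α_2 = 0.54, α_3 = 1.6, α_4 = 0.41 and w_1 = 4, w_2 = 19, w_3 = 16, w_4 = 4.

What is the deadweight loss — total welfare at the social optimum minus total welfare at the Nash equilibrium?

∂u_i/∂s_i = α_i − 1, so university i contributes w_i if α_i > 1, else 0.
α_i > 1 for i ∈ {3}; NE contributions (0, 0, 16, 0), S = 16.
W^NE = Σw_i − S^NE + (Σα_i)·S^NE = 43 + 2.03·16 = 75.48.
Planner: ∂(Σu_j)/∂s_i = Σα_j − 1 = 2.03 > 0, so everyone contributes w_i; S^SO = 43, W^SO = 43 + 2.03·43 = 130.29.
Deadweight loss = 54.81.

54.81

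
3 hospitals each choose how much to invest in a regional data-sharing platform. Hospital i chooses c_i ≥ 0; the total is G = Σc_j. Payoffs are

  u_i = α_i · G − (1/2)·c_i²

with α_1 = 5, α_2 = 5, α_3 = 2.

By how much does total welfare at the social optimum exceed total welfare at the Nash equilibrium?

Hospital i's FOC: ∂u_i/∂c_i = α_i − c_i = 0, so c_i* = α_i.
NE contributions = (5, 5, 2); G = 12.
W^NE = (Σα)·G − ½Σα_i² = 12² − ½·54 = 117.
Planner sets c_i = Σα_j = 12 for every i, so G^SO = 3·12 = 36.
W^SO = (Σα)·G^SO − ½·3·(Σα)² = (3/2)·12² = 216.
Deadweight loss = W^SO − W^NE = 99.

99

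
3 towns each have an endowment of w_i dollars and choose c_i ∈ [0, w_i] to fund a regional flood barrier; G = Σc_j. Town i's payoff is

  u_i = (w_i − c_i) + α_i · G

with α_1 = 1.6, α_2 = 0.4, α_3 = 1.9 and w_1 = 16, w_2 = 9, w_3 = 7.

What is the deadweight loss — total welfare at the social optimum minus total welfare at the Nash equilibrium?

∂u_i/∂c_i = α_i − 1, so town i contributes w_i if α_i > 1, else 0.
α_i > 1 for i ∈ {1, 3}; NE contributions (16, 0, 7), G = 23.
W^NE = Σw_i − G^NE + (Σα_i)·G^NE = 32 + 2.9·23 = 98.7.
Planner: ∂(Σu_j)/∂c_i = Σα_j − 1 = 2.9 > 0, so everyone contributes w_i; G^SO = 32, W^SO = 32 + 2.9·32 = 124.8.
Deadweight loss = 26.1.

26.1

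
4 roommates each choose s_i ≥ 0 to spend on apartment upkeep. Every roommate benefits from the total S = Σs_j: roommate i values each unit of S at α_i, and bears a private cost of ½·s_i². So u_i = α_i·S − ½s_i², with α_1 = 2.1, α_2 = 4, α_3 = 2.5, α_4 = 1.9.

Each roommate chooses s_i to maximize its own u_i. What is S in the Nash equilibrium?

10.5

Roommate i's FOC: ∂u_i/∂s_i = α_i − s_i = 0, so s_i* = α_i.
NE contributions = (2.1, 4, 2.5, 1.9); S = 10.5.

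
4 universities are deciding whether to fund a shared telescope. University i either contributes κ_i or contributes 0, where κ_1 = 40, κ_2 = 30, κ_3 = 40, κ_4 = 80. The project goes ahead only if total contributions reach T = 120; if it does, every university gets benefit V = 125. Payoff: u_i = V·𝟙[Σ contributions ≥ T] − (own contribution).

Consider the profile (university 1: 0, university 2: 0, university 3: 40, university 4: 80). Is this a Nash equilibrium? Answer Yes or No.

Yes

Total = 120 ≥ 120: provided.
University 1 (pledges 0, payoff 125): pledging 40 → total 160, payoff 85. No gain.
University 2 (pledges 0, payoff 125): pledging 30 → total 150, payoff 95. No gain.
University 3 (pledges 40, payoff 85): dropping to 0 → total 80, payoff 0. No gain.
University 4 (pledges 80, payoff 45): dropping to 0 → total 40, payoff 0. No gain.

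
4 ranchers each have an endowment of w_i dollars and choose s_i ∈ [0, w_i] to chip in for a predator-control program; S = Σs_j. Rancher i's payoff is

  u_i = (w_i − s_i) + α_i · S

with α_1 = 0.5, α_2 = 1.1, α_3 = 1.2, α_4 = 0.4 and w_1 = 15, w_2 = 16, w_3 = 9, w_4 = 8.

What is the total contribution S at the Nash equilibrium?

∂u_i/∂s_i = α_i − 1, so rancher i contributes w_i if α_i > 1, else 0.
α_i > 1 for i ∈ {2, 3}; NE contributions (0, 16, 9, 0), S = 25.

25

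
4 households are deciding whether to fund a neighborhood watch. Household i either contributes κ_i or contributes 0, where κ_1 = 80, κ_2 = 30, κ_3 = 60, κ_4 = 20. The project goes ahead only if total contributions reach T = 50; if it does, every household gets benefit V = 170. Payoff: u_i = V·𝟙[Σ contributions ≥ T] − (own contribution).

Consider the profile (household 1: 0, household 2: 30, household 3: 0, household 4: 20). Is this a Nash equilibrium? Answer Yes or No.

Total = 50 ≥ 50: provided.
Household 1 (pledges 0, payoff 170): pledging 80 → total 130, payoff 90. No gain.
Household 2 (pledges 30, payoff 140): dropping to 0 → total 20, payoff 0. No gain.
Household 3 (pledges 0, payoff 170): pledging 60 → total 110, payoff 110. No gain.
Household 4 (pledges 20, payoff 150): dropping to 0 → total 30, payoff 0. No gain.

Yes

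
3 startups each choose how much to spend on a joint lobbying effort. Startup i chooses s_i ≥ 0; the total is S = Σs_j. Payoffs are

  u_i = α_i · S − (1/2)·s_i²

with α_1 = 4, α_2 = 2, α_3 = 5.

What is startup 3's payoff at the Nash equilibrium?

Startup i's FOC: ∂u_i/∂s_i = α_i − s_i = 0, so s_i* = α_i.
NE contributions = (4, 2, 5); S = 11.
u_3 = α_3·S − ½·(s_3)² = 5·11 − ½·5² = 42.5.

42.5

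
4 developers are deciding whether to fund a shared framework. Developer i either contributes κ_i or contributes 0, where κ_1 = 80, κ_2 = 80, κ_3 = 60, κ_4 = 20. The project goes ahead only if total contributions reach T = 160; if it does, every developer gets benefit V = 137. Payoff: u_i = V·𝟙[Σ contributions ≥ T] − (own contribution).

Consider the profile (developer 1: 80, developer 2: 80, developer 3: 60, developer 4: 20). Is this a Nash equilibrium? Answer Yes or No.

Total = 240 ≥ 160: provided.
Developer 1 (pledges 80, payoff 57): dropping to 0 → total 160, payoff 137. Profitable deviation.

No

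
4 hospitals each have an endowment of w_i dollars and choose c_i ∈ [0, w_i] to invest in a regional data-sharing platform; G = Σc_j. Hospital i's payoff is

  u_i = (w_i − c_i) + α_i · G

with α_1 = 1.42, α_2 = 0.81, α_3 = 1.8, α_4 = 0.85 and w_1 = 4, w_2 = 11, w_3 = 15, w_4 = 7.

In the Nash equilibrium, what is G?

∂u_i/∂c_i = α_i − 1, so hospital i contributes w_i if α_i > 1, else 0.
α_i > 1 for i ∈ {1, 3}; NE contributions (4, 0, 15, 0), G = 19.

19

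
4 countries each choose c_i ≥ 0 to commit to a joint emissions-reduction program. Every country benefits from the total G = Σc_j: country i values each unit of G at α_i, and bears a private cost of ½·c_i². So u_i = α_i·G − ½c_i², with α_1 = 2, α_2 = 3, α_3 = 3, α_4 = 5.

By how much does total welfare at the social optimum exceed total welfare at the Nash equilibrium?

Country i's FOC: ∂u_i/∂c_i = α_i − c_i = 0, so c_i* = α_i.
NE contributions = (2, 3, 3, 5); G = 13.
W^NE = (Σα)·G − ½Σα_i² = 13² − ½·47 = 145.5.
Planner sets c_i = Σα_j = 13 for every i, so G^SO = 4·13 = 52.
W^SO = (Σα)·G^SO − ½·4·(Σα)² = (4/2)·13² = 338.
Deadweight loss = W^SO − W^NE = 192.5.

192.5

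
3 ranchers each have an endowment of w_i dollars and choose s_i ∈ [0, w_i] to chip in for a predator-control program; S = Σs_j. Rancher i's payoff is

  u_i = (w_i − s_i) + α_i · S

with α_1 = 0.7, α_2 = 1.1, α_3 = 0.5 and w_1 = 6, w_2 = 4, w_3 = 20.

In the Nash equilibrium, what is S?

∂u_i/∂s_i = α_i − 1, so rancher i contributes w_i if α_i > 1, else 0.
α_i > 1 for i ∈ {2}; NE contributions (0, 4, 0), S = 4.

4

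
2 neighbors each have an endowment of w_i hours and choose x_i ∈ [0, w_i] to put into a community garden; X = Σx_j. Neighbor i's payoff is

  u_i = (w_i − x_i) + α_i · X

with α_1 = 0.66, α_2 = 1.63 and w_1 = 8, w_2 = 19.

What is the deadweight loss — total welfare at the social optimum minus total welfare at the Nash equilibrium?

∂u_i/∂x_i = α_i − 1, so neighbor i contributes w_i if α_i > 1, else 0.
α_i > 1 for i ∈ {2}; NE contributions (0, 19), X = 19.
W^NE = Σw_i − X^NE + (Σα_i)·X^NE = 27 + 1.29·19 = 51.51.
Planner: ∂(Σu_j)/∂x_i = Σα_j − 1 = 1.29 > 0, so everyone contributes w_i; X^SO = 27, W^SO = 27 + 1.29·27 = 61.83.
Deadweight loss = 10.32.

10.32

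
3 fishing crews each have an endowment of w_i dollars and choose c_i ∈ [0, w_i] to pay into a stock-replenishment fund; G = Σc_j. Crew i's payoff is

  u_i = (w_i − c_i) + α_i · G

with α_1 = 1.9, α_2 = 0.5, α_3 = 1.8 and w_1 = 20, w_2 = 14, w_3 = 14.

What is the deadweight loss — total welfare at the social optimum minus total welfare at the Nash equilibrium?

∂u_i/∂c_i = α_i − 1, so crew i contributes w_i if α_i > 1, else 0.
α_i > 1 for i ∈ {1, 3}; NE contributions (20, 0, 14), G = 34.
W^NE = Σw_i − G^NE + (Σα_i)·G^NE = 48 + 3.2·34 = 156.8.
Planner: ∂(Σu_j)/∂c_i = Σα_j − 1 = 3.2 > 0, so everyone contributes w_i; G^SO = 48, W^SO = 48 + 3.2·48 = 201.6.
Deadweight loss = 44.8.

44.8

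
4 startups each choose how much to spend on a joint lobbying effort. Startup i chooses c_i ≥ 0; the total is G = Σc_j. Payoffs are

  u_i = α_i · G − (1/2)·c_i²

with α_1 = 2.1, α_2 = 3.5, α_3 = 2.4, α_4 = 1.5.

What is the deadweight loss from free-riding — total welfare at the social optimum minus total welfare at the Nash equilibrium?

Startup i's FOC: ∂u_i/∂c_i = α_i − c_i = 0, so c_i* = α_i.
NE contributions = (2.1, 3.5, 2.4, 1.5); G = 9.5.
W^NE = (Σα)·G − ½Σα_i² = 9.5² − ½·24.67 = 77.915.
Planner sets c_i = Σα_j = 9.5 for every i, so G^SO = 4·9.5 = 38.
W^SO = (Σα)·G^SO − ½·4·(Σα)² = (4/2)·9.5² = 180.5.
Deadweight loss = W^SO − W^NE = 102.585.

102.585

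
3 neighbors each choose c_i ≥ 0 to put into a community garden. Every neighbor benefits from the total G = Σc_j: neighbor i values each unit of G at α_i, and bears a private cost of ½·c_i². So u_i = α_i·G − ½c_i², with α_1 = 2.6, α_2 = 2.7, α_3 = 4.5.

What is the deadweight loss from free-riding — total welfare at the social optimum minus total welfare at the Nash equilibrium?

65.17

Neighbor i's FOC: ∂u_i/∂c_i = α_i − c_i = 0, so c_i* = α_i.
NE contributions = (2.6, 2.7, 4.5); G = 9.8.
W^NE = (Σα)·G − ½Σα_i² = 9.8² − ½·34.3 = 78.89.
Planner sets c_i = Σα_j = 9.8 for every i, so G^SO = 3·9.8 = 29.4.
W^SO = (Σα)·G^SO − ½·3·(Σα)² = (3/2)·9.8² = 144.06.
Deadweight loss = W^SO − W^NE = 65.17.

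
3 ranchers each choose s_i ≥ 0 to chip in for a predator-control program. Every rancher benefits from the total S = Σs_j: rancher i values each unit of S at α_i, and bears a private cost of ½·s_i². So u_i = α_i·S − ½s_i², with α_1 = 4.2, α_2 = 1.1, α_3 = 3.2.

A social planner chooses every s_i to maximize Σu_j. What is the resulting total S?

Planner FOC: ∂(Σu_j)/∂s_i = (Σα_j) − s_i = 0, so s_i^SO = Σα_j = 8.5 for every i; S^SO = 25.5.

25.5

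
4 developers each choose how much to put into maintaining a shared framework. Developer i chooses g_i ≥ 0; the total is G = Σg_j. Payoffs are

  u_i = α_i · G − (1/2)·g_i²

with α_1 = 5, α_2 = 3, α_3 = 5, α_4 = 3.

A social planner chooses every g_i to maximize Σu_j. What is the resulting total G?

64

Planner FOC: ∂(Σu_j)/∂g_i = (Σα_j) − g_i = 0, so g_i^SO = Σα_j = 16 for every i; G^SO = 64.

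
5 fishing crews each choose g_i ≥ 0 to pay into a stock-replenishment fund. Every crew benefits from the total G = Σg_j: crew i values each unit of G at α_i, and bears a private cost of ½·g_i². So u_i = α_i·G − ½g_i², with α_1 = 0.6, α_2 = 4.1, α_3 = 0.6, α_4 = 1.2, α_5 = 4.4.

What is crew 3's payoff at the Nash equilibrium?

Crew i's FOC: ∂u_i/∂g_i = α_i − g_i = 0, so g_i* = α_i.
NE contributions = (0.6, 4.1, 0.6, 1.2, 4.4); G = 10.9.
u_3 = α_3·G − ½·(g_3)² = 0.6·10.9 − ½·0.6² = 6.36.

6.36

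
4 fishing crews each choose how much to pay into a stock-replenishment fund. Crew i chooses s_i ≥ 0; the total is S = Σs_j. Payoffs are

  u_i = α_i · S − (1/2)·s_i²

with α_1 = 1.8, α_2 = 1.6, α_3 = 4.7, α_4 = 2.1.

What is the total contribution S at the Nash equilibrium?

10.2

Crew i's FOC: ∂u_i/∂s_i = α_i − s_i = 0, so s_i* = α_i.
NE contributions = (1.8, 1.6, 4.7, 2.1); S = 10.2.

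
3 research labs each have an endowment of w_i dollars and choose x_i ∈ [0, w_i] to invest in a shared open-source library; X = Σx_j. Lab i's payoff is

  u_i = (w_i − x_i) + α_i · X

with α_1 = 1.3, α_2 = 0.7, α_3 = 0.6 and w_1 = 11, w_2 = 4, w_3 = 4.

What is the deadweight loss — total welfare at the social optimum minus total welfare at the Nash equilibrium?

∂u_i/∂x_i = α_i − 1, so lab i contributes w_i if α_i > 1, else 0.
α_i > 1 for i ∈ {1}; NE contributions (11, 0, 0), X = 11.
W^NE = Σw_i − X^NE + (Σα_i)·X^NE = 19 + 1.6·11 = 36.6.
Planner: ∂(Σu_j)/∂x_i = Σα_j − 1 = 1.6 > 0, so everyone contributes w_i; X^SO = 19, W^SO = 19 + 1.6·19 = 49.4.
Deadweight loss = 12.8.

12.8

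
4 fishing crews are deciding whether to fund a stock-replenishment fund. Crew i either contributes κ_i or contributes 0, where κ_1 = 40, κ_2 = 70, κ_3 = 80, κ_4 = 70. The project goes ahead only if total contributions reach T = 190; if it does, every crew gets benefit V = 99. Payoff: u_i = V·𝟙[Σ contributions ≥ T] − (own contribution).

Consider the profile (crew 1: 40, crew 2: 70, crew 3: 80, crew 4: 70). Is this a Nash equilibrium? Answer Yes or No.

Total = 260 ≥ 190: provided.
Crew 1 (pledges 40, payoff 59): dropping to 0 → total 220, payoff 99. Profitable deviation.

No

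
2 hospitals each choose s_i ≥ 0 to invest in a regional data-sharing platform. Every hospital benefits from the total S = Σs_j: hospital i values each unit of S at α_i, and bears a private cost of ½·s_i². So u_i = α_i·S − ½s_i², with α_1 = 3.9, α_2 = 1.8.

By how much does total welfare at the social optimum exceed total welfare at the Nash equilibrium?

9.225

Hospital i's FOC: ∂u_i/∂s_i = α_i − s_i = 0, so s_i* = α_i.
NE contributions = (3.9, 1.8); S = 5.7.
W^NE = (Σα)·S − ½Σα_i² = 5.7² − ½·18.45 = 23.265.
Planner sets s_i = Σα_j = 5.7 for every i, so S^SO = 2·5.7 = 11.4.
W^SO = (Σα)·S^SO − ½·2·(Σα)² = (2/2)·5.7² = 32.49.
Deadweight loss = W^SO − W^NE = 9.225.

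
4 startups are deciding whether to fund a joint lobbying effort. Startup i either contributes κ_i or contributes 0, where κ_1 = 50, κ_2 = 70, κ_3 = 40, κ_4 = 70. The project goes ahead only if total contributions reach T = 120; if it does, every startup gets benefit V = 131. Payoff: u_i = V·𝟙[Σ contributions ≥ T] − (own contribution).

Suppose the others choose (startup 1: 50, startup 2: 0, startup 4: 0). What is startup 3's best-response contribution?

Others' total = 50. Even contributing 40 gives 90 < 120: no benefit either way.
Best response: 0.

0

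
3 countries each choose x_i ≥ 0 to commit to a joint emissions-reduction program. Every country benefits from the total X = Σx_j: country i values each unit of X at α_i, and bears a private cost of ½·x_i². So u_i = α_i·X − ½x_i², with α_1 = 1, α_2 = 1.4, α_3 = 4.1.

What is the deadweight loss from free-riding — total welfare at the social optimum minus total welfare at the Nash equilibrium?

Country i's FOC: ∂u_i/∂x_i = α_i − x_i = 0, so x_i* = α_i.
NE contributions = (1, 1.4, 4.1); X = 6.5.
W^NE = (Σα)·X − ½Σα_i² = 6.5² − ½·19.77 = 32.365.
Planner sets x_i = Σα_j = 6.5 for every i, so X^SO = 3·6.5 = 19.5.
W^SO = (Σα)·X^SO − ½·3·(Σα)² = (3/2)·6.5² = 63.375.
Deadweight loss = W^SO − W^NE = 31.01.

31.01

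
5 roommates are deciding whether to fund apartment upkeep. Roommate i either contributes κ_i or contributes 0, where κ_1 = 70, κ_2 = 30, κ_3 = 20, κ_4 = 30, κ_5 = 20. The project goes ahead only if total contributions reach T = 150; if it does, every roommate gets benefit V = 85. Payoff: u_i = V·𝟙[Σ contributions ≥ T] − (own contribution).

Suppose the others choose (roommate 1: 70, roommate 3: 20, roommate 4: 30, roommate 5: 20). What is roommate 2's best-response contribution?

30

Others' total = 140. Contributing 30 brings total to 170 ≥ 150: gain V − κ_2 = 55.
Best response: 30.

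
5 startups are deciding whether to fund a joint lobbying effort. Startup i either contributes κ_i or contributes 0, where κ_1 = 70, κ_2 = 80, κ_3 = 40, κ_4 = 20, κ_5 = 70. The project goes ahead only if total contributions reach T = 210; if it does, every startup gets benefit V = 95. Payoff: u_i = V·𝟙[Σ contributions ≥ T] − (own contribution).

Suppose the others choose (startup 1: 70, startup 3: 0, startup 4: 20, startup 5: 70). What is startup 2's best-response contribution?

80

Others' total = 160. Contributing 80 brings total to 240 ≥ 210: gain V − κ_2 = 15.
Best response: 80.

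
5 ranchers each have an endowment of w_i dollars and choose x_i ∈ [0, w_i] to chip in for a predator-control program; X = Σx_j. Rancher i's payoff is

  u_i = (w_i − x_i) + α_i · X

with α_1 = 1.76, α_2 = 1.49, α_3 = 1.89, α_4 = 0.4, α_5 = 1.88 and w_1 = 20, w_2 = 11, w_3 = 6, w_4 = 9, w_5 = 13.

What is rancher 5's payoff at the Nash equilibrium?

∂u_i/∂x_i = α_i − 1, so rancher i contributes w_i if α_i > 1, else 0.
α_i > 1 for i ∈ {1, 2, 3, 5}; NE contributions (20, 11, 6, 0, 13), X = 50.
u_5 = (13 − 13) + 1.88·50 = 94.

94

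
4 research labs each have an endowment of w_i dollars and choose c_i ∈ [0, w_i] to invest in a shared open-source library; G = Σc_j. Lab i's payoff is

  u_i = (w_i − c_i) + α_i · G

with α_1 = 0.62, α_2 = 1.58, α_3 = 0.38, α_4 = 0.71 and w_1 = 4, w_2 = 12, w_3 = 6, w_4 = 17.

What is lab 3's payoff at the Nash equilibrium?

10.56

∂u_i/∂c_i = α_i − 1, so lab i contributes w_i if α_i > 1, else 0.
α_i > 1 for i ∈ {2}; NE contributions (0, 12, 0, 0), G = 12.
u_3 = (6 − 0) + 0.38·12 = 10.56.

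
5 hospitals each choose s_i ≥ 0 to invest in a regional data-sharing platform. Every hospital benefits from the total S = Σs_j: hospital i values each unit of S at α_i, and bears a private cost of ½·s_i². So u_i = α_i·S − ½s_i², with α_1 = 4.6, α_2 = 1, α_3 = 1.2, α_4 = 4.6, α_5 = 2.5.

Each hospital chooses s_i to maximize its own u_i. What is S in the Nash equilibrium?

13.9

Hospital i's FOC: ∂u_i/∂s_i = α_i − s_i = 0, so s_i* = α_i.
NE contributions = (4.6, 1, 1.2, 4.6, 2.5); S = 13.9.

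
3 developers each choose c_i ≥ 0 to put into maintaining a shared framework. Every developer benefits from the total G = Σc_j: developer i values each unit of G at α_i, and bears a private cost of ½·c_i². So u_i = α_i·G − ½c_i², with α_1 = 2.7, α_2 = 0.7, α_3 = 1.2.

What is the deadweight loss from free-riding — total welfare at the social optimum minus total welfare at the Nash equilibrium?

Developer i's FOC: ∂u_i/∂c_i = α_i − c_i = 0, so c_i* = α_i.
NE contributions = (2.7, 0.7, 1.2); G = 4.6.
W^NE = (Σα)·G − ½Σα_i² = 4.6² − ½·9.22 = 16.55.
Planner sets c_i = Σα_j = 4.6 for every i, so G^SO = 3·4.6 = 13.8.
W^SO = (Σα)·G^SO − ½·3·(Σα)² = (3/2)·4.6² = 31.74.
Deadweight loss = W^SO − W^NE = 15.19.

15.19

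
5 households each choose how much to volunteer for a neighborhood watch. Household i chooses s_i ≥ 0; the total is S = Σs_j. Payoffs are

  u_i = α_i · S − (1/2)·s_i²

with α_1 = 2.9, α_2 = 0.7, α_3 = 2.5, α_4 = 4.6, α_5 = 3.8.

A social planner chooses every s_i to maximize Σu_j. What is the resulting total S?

72.5

Planner FOC: ∂(Σu_j)/∂s_i = (Σα_j) − s_i = 0, so s_i^SO = Σα_j = 14.5 for every i; S^SO = 72.5.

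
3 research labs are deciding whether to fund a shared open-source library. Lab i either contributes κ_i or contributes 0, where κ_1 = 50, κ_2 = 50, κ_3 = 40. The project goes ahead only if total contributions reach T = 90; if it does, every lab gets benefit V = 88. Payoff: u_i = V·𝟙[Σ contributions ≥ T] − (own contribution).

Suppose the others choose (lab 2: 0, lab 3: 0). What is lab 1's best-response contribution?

Others' total = 0. Even contributing 50 gives 50 < 90: no benefit either way.
Best response: 0.

0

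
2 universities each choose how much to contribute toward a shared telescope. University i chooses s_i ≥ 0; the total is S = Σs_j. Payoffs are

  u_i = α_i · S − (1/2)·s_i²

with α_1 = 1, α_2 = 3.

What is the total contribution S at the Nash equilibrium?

4

University i's FOC: ∂u_i/∂s_i = α_i − s_i = 0, so s_i* = α_i.
NE contributions = (1, 3); S = 4.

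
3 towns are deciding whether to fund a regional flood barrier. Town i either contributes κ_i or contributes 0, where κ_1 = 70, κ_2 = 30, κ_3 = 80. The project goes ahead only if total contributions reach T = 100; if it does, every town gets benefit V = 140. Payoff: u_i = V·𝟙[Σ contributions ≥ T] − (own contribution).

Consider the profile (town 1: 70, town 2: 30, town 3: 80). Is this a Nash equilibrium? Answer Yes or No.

No

Total = 180 ≥ 100: provided.
Town 1 (pledges 70, payoff 70): dropping to 0 → total 110, payoff 140. Profitable deviation.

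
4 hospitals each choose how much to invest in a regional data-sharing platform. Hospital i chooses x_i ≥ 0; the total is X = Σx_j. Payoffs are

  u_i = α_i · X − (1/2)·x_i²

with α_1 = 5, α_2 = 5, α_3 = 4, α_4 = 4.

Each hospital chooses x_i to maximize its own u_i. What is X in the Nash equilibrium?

Hospital i's FOC: ∂u_i/∂x_i = α_i − x_i = 0, so x_i* = α_i.
NE contributions = (5, 5, 4, 4); X = 18.

18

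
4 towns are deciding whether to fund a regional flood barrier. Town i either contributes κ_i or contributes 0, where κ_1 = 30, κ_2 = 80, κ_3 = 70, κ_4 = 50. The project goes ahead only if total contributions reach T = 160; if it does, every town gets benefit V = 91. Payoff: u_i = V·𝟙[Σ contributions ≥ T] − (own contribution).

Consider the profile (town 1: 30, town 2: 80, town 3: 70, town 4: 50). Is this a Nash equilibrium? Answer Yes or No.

No

Total = 230 ≥ 160: provided.
Town 1 (pledges 30, payoff 61): dropping to 0 → total 200, payoff 91. Profitable deviation.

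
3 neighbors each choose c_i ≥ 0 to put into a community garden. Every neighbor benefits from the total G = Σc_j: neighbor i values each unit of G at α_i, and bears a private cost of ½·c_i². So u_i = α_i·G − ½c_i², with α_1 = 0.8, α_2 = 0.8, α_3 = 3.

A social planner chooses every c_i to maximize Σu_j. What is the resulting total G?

Planner FOC: ∂(Σu_j)/∂c_i = (Σα_j) − c_i = 0, so c_i^SO = Σα_j = 4.6 for every i; G^SO = 13.8.

13.8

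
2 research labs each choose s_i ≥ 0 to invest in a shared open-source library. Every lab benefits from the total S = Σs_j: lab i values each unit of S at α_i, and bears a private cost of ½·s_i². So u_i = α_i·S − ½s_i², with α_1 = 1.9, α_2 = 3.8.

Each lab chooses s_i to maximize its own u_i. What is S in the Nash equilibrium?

Lab i's FOC: ∂u_i/∂s_i = α_i − s_i = 0, so s_i* = α_i.
NE contributions = (1.9, 3.8); S = 5.7.

5.7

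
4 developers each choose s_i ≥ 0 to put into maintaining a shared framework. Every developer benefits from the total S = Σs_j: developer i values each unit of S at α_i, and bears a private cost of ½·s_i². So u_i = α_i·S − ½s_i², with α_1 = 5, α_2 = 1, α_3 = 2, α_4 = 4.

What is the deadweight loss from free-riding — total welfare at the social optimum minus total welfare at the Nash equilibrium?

167

Developer i's FOC: ∂u_i/∂s_i = α_i − s_i = 0, so s_i* = α_i.
NE contributions = (5, 1, 2, 4); S = 12.
W^NE = (Σα)·S − ½Σα_i² = 12² − ½·46 = 121.
Planner sets s_i = Σα_j = 12 for every i, so S^SO = 4·12 = 48.
W^SO = (Σα)·S^SO − ½·4·(Σα)² = (4/2)·12² = 288.
Deadweight loss = W^SO − W^NE = 167.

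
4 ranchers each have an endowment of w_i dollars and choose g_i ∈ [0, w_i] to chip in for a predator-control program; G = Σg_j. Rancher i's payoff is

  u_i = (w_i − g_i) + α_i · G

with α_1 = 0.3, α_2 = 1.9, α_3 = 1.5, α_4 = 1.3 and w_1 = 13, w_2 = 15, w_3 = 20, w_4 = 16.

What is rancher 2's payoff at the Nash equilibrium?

∂u_i/∂g_i = α_i − 1, so rancher i contributes w_i if α_i > 1, else 0.
α_i > 1 for i ∈ {2, 3, 4}; NE contributions (0, 15, 20, 16), G = 51.
u_2 = (15 − 15) + 1.9·51 = 96.9.

96.9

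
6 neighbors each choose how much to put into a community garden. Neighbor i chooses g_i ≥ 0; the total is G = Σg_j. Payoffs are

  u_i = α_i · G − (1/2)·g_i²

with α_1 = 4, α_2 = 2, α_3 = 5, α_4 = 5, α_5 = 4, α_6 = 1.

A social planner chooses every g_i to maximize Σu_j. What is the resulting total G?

126

Planner FOC: ∂(Σu_j)/∂g_i = (Σα_j) − g_i = 0, so g_i^SO = Σα_j = 21 for every i; G^SO = 126.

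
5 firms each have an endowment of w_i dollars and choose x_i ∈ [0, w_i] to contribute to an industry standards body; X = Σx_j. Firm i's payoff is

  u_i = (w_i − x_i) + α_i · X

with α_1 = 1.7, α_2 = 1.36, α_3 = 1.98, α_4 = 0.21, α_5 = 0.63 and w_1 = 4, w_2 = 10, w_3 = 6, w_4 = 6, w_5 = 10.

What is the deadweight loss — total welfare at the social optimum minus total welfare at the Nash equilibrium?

∂u_i/∂x_i = α_i − 1, so firm i contributes w_i if α_i > 1, else 0.
α_i > 1 for i ∈ {1, 2, 3}; NE contributions (4, 10, 6, 0, 0), X = 20.
W^NE = Σw_i − X^NE + (Σα_i)·X^NE = 36 + 4.88·20 = 133.6.
Planner: ∂(Σu_j)/∂x_i = Σα_j − 1 = 4.88 > 0, so everyone contributes w_i; X^SO = 36, W^SO = 36 + 4.88·36 = 211.68.
Deadweight loss = 78.08.

78.08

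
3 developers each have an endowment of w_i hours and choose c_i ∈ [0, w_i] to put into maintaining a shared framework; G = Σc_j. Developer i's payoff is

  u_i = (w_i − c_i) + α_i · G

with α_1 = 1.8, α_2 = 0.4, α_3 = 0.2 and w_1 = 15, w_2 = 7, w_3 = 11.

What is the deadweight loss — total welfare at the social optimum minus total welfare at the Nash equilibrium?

∂u_i/∂c_i = α_i − 1, so developer i contributes w_i if α_i > 1, else 0.
α_i > 1 for i ∈ {1}; NE contributions (15, 0, 0), G = 15.
W^NE = Σw_i − G^NE + (Σα_i)·G^NE = 33 + 1.4·15 = 54.
Planner: ∂(Σu_j)/∂c_i = Σα_j − 1 = 1.4 > 0, so everyone contributes w_i; G^SO = 33, W^SO = 33 + 1.4·33 = 79.2.
Deadweight loss = 25.2.

25.2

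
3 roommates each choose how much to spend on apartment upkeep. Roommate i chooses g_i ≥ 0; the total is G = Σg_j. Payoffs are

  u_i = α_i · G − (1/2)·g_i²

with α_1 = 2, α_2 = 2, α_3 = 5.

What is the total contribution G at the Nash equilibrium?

Roommate i's FOC: ∂u_i/∂g_i = α_i − g_i = 0, so g_i* = α_i.
NE contributions = (2, 2, 5); G = 9.

9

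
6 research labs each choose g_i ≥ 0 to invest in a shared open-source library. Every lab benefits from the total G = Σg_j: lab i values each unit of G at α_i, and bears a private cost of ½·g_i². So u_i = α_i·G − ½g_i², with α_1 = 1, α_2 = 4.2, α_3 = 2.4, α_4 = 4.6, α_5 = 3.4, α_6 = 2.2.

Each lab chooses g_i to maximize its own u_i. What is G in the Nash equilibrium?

Lab i's FOC: ∂u_i/∂g_i = α_i − g_i = 0, so g_i* = α_i.
NE contributions = (1, 4.2, 2.4, 4.6, 3.4, 2.2); G = 17.8.

17.8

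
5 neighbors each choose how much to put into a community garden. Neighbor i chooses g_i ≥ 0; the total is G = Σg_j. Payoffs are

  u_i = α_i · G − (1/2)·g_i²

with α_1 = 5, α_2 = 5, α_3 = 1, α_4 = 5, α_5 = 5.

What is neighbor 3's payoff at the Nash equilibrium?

Neighbor i's FOC: ∂u_i/∂g_i = α_i − g_i = 0, so g_i* = α_i.
NE contributions = (5, 5, 1, 5, 5); G = 21.
u_3 = α_3·G − ½·(g_3)² = 1·21 − ½·1² = 20.5.

20.5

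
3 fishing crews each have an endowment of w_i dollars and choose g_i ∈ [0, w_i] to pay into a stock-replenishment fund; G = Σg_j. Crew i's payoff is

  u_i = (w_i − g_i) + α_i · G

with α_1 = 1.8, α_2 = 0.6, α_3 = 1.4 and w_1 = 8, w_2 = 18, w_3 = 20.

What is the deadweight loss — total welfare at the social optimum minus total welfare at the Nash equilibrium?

50.4

∂u_i/∂g_i = α_i − 1, so crew i contributes w_i if α_i > 1, else 0.
α_i > 1 for i ∈ {1, 3}; NE contributions (8, 0, 20), G = 28.
W^NE = Σw_i − G^NE + (Σα_i)·G^NE = 46 + 2.8·28 = 124.4.
Planner: ∂(Σu_j)/∂g_i = Σα_j − 1 = 2.8 > 0, so everyone contributes w_i; G^SO = 46, W^SO = 46 + 2.8·46 = 174.8.
Deadweight loss = 50.4.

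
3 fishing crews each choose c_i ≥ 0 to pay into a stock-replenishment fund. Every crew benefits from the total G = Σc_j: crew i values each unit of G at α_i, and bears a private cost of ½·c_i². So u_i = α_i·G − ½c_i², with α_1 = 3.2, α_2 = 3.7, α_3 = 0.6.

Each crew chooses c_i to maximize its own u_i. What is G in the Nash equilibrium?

Crew i's FOC: ∂u_i/∂c_i = α_i − c_i = 0, so c_i* = α_i.
NE contributions = (3.2, 3.7, 0.6); G = 7.5.

7.5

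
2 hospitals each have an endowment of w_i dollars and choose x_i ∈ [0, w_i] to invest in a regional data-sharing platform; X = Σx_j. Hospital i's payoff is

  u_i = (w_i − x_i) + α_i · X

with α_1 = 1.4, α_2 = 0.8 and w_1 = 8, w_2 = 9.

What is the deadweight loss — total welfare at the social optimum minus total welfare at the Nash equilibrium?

∂u_i/∂x_i = α_i − 1, so hospital i contributes w_i if α_i > 1, else 0.
α_i > 1 for i ∈ {1}; NE contributions (8, 0), X = 8.
W^NE = Σw_i − X^NE + (Σα_i)·X^NE = 17 + 1.2·8 = 26.6.
Planner: ∂(Σu_j)/∂x_i = Σα_j − 1 = 1.2 > 0, so everyone contributes w_i; X^SO = 17, W^SO = 17 + 1.2·17 = 37.4.
Deadweight loss = 10.8.

10.8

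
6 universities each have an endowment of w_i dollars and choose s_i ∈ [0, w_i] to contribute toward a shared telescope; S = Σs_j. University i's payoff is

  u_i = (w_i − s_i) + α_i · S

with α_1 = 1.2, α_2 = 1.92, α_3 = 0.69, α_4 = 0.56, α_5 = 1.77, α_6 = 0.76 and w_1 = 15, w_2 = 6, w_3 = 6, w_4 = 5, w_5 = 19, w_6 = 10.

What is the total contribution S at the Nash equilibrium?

40

∂u_i/∂s_i = α_i − 1, so university i contributes w_i if α_i > 1, else 0.
α_i > 1 for i ∈ {1, 2, 5}; NE contributions (15, 6, 0, 0, 19, 0), S = 40.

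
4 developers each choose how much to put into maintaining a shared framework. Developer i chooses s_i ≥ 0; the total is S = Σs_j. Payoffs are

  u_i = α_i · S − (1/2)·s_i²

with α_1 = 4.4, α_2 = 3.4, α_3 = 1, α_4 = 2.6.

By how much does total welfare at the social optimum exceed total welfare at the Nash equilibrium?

Developer i's FOC: ∂u_i/∂s_i = α_i − s_i = 0, so s_i* = α_i.
NE contributions = (4.4, 3.4, 1, 2.6); S = 11.4.
W^NE = (Σα)·S − ½Σα_i² = 11.4² − ½·38.68 = 110.62.
Planner sets s_i = Σα_j = 11.4 for every i, so S^SO = 4·11.4 = 45.6.
W^SO = (Σα)·S^SO − ½·4·(Σα)² = (4/2)·11.4² = 259.92.
Deadweight loss = W^SO − W^NE = 149.3.

149.3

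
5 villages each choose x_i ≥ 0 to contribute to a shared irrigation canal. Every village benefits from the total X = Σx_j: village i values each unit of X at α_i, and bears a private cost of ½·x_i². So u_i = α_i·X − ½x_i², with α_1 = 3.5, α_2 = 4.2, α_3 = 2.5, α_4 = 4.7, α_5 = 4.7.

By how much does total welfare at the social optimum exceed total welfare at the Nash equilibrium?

616.4

Village i's FOC: ∂u_i/∂x_i = α_i − x_i = 0, so x_i* = α_i.
NE contributions = (3.5, 4.2, 2.5, 4.7, 4.7); X = 19.6.
W^NE = (Σα)·X − ½Σα_i² = 19.6² − ½·80.32 = 344.
Planner sets x_i = Σα_j = 19.6 for every i, so X^SO = 5·19.6 = 98.
W^SO = (Σα)·X^SO − ½·5·(Σα)² = (5/2)·19.6² = 960.4.
Deadweight loss = W^SO − W^NE = 616.4.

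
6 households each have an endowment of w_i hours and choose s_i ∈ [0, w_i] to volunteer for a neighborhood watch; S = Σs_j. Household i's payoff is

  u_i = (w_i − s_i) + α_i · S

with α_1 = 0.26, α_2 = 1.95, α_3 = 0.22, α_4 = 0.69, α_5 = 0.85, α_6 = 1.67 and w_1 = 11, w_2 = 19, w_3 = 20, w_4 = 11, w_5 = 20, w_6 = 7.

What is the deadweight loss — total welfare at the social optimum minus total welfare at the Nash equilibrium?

287.68

∂u_i/∂s_i = α_i − 1, so household i contributes w_i if α_i > 1, else 0.
α_i > 1 for i ∈ {2, 6}; NE contributions (0, 19, 0, 0, 0, 7), S = 26.
W^NE = Σw_i − S^NE + (Σα_i)·S^NE = 88 + 4.64·26 = 208.64.
Planner: ∂(Σu_j)/∂s_i = Σα_j − 1 = 4.64 > 0, so everyone contributes w_i; S^SO = 88, W^SO = 88 + 4.64·88 = 496.32.
Deadweight loss = 287.68.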